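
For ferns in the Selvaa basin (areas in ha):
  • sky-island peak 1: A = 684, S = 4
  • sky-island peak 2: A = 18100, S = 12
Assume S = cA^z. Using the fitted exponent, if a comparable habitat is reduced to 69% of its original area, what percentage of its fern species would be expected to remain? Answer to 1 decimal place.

88.3%

z = ln(12/4) / ln(18100/684) = 1.0986 / 3.2757 = 0.3354
S_new/S_old = (A_new/A_old)^z = 0.69^0.3354 = exp(0.3354 × -0.3711) = 0.883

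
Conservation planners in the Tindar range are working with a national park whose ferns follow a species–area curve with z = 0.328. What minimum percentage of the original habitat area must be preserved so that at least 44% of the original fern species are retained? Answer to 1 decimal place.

Need (A_new/A_old)^0.328 = 0.44, so A_new/A_old = 0.44^(1/0.328) = 0.44^3.049
ln(A_new/A_old) = ln 0.44 / 0.328 = -0.8210 / 0.328 = -2.5030
A_new/A_old = e^-2.5030 ≈ 0.08184

8.2%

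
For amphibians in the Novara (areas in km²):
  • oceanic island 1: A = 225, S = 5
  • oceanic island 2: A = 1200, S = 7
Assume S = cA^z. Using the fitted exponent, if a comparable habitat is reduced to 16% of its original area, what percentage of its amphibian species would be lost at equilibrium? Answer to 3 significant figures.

z = ln(7/5) / ln(1200/225) = 0.3365 / 1.6740 = 0.2010
S_new/S_old = (A_new/A_old)^z = 0.16^0.2010 = exp(0.2010 × -1.8326) = 0.6919
Fraction lost = 1 − 0.6919 = 0.3081

30.8%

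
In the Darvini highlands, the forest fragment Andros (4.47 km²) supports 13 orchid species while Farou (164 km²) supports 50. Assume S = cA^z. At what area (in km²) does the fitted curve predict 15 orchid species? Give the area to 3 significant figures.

6.55 km²

z = ln(50/13) / ln(164/4.47) = 1.3471 / 3.6025 = 0.3739
c = 13 / 4.47^0.3739 = 13 / 1.751 = 7.426
A = (15/7.426)^(1/0.3739) ⇒ ln A = ln(2.02)/0.3739 = 1.8801
A = e^1.8801 ≈ 6.554 km²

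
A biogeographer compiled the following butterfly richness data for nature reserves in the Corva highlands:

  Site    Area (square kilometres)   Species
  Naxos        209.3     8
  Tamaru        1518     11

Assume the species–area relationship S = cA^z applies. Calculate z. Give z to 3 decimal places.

0.161

Taking logs: ln S = ln c + z ln A, so z = (ln S₂ − ln S₁)/(ln A₂ − ln A₁).
z = ln(11/8) / ln(1518/209.3) = ln(1.375) / ln(7.253) = 0.3185 / 1.9814 = 0.1607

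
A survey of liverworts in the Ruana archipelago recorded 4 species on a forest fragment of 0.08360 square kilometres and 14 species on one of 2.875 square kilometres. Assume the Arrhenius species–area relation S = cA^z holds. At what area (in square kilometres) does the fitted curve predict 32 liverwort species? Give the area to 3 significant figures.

z = ln(14/4) / ln(2.875/0.0836) = 1.2528 / 3.5378 = 0.3541
c = 4 / 0.0836^0.3541 = 4 / 0.4153 = 9.632
A = (32/9.632)^(1/0.3541) ⇒ ln A = ln(3.322)/0.3541 = 3.3906
A = e^3.3906 ≈ 29.68 square kilometres

29.7 square kilometres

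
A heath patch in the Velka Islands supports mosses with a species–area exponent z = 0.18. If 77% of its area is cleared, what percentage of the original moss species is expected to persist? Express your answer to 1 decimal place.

S_new/S_old = (A_new/A_old)^z = 0.23^0.18
= exp(0.18 × ln 0.23) = exp(0.18 × -1.4697) = exp(-0.2645) ≈ 0.7676

76.8%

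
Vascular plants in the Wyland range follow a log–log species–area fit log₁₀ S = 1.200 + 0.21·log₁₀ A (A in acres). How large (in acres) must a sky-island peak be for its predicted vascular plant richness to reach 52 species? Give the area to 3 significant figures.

287 acres

52 = 15.85 × A^0.21  ⇒  A^0.21 = 52/15.85 = 3.281
ln A = ln(3.281) / 0.21 = 1.1881 / 0.21 = 5.6578
A = e^5.6578 ≈ 286.5 acres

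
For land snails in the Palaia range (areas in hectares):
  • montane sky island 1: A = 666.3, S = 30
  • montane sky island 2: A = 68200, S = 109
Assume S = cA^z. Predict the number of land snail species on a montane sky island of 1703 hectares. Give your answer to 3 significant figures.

z = ln(109/30) / ln(68200/666.3) = 1.2902 / 4.6285 = 0.2787
c = 30 / 666.3^0.2787 = 30 / 6.125 = 4.898
S₃ = 4.898 × 1703^0.2787 = 4.898 × 7.956 ≈ 38.97

39.0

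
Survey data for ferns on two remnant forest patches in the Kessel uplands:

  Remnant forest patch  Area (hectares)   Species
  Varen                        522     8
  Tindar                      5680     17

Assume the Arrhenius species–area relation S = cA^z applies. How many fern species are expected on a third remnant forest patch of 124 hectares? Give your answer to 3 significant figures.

5.08

z = ln(17/8) / ln(5680/522) = 0.7538 / 2.3870 = 0.3158
c = 8 / 522^0.3158 = 8 / 7.214 = 1.109
S₃ = 1.109 × 124^0.3158 = 1.109 × 4.582 ≈ 5.081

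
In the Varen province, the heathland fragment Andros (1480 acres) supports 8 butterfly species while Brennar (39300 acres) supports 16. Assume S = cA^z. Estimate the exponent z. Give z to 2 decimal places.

0.21

Taking logs: ln S = ln c + z ln A, so z = (ln S₂ − ln S₁)/(ln A₂ − ln A₁).
z = ln(16/8) / ln(39300/1480) = ln(2) / ln(26.55) = 0.6931 / 3.2792 = 0.2114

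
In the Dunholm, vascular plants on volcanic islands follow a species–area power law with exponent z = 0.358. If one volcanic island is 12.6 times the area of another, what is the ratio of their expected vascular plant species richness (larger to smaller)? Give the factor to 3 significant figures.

2.48

S₂/S₁ = (A₂/A₁)^z = 12.6^0.358
ln(S₂/S₁) = 0.358 × ln 12.6 = 0.358 × 2.5337 = 0.9071
S₂/S₁ = e^0.9071 ≈ 2.477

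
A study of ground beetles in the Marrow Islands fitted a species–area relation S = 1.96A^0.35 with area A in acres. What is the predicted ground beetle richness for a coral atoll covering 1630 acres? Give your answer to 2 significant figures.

26

S = 1.96 × 1630^0.35
ln S = ln 1.96 + 0.35 × ln 1630 = 0.6729 + 0.35 × 7.3963 = 3.2617
S = e^3.2617 ≈ 26.09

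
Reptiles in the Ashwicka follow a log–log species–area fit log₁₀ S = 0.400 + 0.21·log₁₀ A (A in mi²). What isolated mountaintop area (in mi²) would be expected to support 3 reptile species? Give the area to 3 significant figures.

3 = 2.512 × A^0.21  ⇒  A^0.21 = 3/2.512 = 1.194
ln A = ln(1.194) / 0.21 = 0.1776 / 0.21 = 0.8456
A = e^0.8456 ≈ 2.329 mi²

2.33 mi²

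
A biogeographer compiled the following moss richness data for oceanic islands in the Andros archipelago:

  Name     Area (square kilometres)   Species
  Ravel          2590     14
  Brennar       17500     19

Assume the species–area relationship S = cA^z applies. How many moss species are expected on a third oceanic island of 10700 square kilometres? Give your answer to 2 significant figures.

z = ln(19/14) / ln(17500/2590) = 0.3054 / 1.9105 = 0.1598
c = 14 / 2590^0.1598 = 14 / 3.512 = 3.986
S₃ = 3.986 × 10700^0.1598 = 3.986 × 4.406 ≈ 17.56

18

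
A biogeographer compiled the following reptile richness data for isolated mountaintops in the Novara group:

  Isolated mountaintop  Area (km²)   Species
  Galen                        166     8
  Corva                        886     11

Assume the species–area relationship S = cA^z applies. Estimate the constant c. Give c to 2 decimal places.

z = ln(S₂/S₁) / ln(A₂/A₁) = ln(11/8) / ln(886/166) = 0.3185 / 1.6747 = 0.1902
c = S₁ / A₁^z = 8 / 166^0.1902 = 8 / 2.643 = 3.026

3.03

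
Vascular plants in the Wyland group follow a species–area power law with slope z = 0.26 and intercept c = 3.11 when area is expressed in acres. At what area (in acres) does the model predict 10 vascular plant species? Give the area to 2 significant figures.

89 acres

10 = 3.11 × A^0.26  ⇒  A^0.26 = 10/3.11 = 3.215
ln A = ln(3.215) / 0.26 = 1.1680 / 0.26 = 4.4922
A = e^4.4922 ≈ 89.31 acres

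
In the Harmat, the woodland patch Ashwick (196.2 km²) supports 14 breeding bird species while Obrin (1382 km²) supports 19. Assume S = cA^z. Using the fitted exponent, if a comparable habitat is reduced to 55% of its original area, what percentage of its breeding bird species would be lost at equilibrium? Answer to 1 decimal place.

z = ln(19/14) / ln(1382/196.2) = 0.3054 / 1.9522 = 0.1564
S_new/S_old = (A_new/A_old)^z = 0.55^0.1564 = exp(0.1564 × -0.5978) = 0.9107
Fraction lost = 1 − 0.9107 = 0.08928

8.9%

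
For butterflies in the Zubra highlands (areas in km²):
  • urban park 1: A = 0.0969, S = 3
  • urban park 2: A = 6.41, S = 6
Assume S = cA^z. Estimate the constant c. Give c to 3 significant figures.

4.41

z = ln(S₂/S₁) / ln(A₂/A₁) = ln(6/3) / ln(6.41/0.0969) = 0.6931 / 4.1919 = 0.1654
c = S₁ / A₁^z = 3 / 0.0969^0.1654 = 3 / 0.6798 = 4.413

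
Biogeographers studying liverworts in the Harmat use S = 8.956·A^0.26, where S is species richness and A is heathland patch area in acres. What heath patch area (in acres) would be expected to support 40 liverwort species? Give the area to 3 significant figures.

40 = 8.956 × A^0.26  ⇒  A^0.26 = 40/8.956 = 4.466
ln A = ln(4.466) / 0.26 = 1.4966 / 0.26 = 5.7560
A = e^5.7560 ≈ 316.1 acres

316 acres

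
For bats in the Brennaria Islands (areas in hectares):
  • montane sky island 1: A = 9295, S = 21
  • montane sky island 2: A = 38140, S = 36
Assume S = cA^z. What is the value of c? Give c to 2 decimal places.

z = ln(S₂/S₁) / ln(A₂/A₁) = ln(36/21) / ln(38140/9295) = 0.5390 / 1.4118 = 0.3818
c = S₁ / A₁^z = 21 / 9295^0.3818 = 21 / 32.73 = 0.6415

0.64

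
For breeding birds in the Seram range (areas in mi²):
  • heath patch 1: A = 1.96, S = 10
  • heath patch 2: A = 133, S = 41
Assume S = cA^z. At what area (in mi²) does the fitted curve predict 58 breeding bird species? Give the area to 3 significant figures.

z = ln(41/10) / ln(133/1.96) = 1.4110 / 4.2174 = 0.3346
c = 10 / 1.96^0.3346 = 10 / 1.253 = 7.984
A = (58/7.984)^(1/0.3346) ⇒ ln A = ln(7.265)/0.3346 = 5.9271
A = e^5.9271 ≈ 375.1 mi²

375 mi²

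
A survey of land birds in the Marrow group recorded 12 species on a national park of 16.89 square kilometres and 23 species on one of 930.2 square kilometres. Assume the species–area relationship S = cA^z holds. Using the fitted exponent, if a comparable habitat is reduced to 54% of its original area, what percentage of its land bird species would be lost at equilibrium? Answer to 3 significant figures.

z = ln(23/12) / ln(930.2/16.89) = 0.6506 / 4.0087 = 0.1623
S_new/S_old = (A_new/A_old)^z = 0.54^0.1623 = exp(0.1623 × -0.6162) = 0.9048
Fraction lost = 1 − 0.9048 = 0.09517

9.52%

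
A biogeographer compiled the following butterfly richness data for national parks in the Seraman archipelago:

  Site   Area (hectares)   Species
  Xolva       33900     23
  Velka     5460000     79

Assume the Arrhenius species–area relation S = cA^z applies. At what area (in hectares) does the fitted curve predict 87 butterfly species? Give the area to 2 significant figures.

8100000 hectares

z = ln(79/23) / ln(5460000/33900) = 1.2340 / 5.0818 = 0.2428
c = 23 / 33900^0.2428 = 23 / 12.59 = 1.827
A = (87/1.827)^(1/0.2428) ⇒ ln A = ln(47.62)/0.2428 = 15.9102
A = e^15.9102 ≈ 8123011 hectares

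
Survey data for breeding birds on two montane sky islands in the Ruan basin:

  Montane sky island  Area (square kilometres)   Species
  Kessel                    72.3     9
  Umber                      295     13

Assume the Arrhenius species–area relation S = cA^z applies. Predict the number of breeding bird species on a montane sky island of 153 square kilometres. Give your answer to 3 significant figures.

10.9

z = ln(13/9) / ln(295/72.3) = 0.3677 / 1.4062 = 0.2615
c = 9 / 72.3^0.2615 = 9 / 3.063 = 2.938
S₃ = 2.938 × 153^0.2615 = 2.938 × 3.727 ≈ 10.95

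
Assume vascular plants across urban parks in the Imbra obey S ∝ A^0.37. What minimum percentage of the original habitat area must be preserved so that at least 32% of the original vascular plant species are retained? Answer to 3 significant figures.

4.60%

Need (A_new/A_old)^0.37 = 0.32, so A_new/A_old = 0.32^(1/0.37) = 0.32^2.703
ln(A_new/A_old) = ln 0.32 / 0.37 = -1.1394 / 0.37 = -3.0796
A_new/A_old = e^-3.0796 ≈ 0.04598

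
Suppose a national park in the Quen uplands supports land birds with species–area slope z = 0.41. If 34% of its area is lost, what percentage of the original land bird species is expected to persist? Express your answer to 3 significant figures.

84.3%

S_new/S_old = (A_new/A_old)^z = 0.66^0.41
= exp(0.41 × ln 0.66) = exp(0.41 × -0.4155) = exp(-0.1704) ≈ 0.8434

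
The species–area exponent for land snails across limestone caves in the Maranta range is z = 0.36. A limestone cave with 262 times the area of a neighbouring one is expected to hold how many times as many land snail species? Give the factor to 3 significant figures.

S₂/S₁ = (A₂/A₁)^z = 262^0.36
ln(S₂/S₁) = 0.36 × ln 262 = 0.36 × 5.5683 = 2.0046
S₂/S₁ = e^2.0046 ≈ 7.423

7.42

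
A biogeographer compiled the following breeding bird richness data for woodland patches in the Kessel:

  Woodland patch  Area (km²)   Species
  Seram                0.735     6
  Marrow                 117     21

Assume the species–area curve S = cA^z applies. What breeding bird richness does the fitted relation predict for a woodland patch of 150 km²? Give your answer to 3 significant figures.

22.3

z = ln(21/6) / ln(117/0.735) = 1.2528 / 5.0701 = 0.2471
c = 6 / 0.735^0.2471 = 6 / 0.9267 = 6.474
S₃ = 6.474 × 150^0.2471 = 6.474 × 3.449 ≈ 22.33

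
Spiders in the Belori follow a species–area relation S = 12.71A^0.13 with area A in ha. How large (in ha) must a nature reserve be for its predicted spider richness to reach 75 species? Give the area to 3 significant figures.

851000 ha

75 = 12.71 × A^0.13  ⇒  A^0.13 = 75/12.71 = 5.901
ln A = ln(5.901) / 0.13 = 1.7751 / 0.13 = 13.6546
A = e^13.6546 ≈ 851375 ha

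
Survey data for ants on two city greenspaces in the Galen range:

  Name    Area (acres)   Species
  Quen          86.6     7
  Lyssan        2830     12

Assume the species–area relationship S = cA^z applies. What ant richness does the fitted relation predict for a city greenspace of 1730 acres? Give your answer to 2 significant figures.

z = ln(12/7) / ln(2830/86.6) = 0.5390 / 3.4867 = 0.1546
c = 7 / 86.6^0.1546 = 7 / 1.993 = 3.512
S₃ = 3.512 × 1730^0.1546 = 3.512 × 3.166 ≈ 11.12

11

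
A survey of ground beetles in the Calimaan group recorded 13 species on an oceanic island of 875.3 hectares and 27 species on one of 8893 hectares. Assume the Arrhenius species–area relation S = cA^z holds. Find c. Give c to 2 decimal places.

1.54

z = ln(S₂/S₁) / ln(A₂/A₁) = ln(27/13) / ln(8893/875.3) = 0.7309 / 2.3185 = 0.3152
c = S₁ / A₁^z = 13 / 875.3^0.3152 = 13 / 8.463 = 1.536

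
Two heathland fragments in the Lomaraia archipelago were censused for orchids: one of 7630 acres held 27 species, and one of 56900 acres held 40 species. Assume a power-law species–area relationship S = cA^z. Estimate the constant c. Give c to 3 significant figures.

z = ln(S₂/S₁) / ln(A₂/A₁) = ln(40/27) / ln(56900/7630) = 0.3930 / 2.0092 = 0.1956
c = S₁ / A₁^z = 27 / 7630^0.1956 = 27 / 5.748 = 4.697

4.70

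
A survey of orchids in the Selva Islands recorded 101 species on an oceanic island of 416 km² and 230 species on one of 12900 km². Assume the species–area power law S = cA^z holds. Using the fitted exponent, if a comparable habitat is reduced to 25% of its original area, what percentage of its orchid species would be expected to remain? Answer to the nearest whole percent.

72%

z = ln(230/101) / ln(12900/416) = 0.8230 / 3.4343 = 0.2396
S_new/S_old = (A_new/A_old)^z = 0.25^0.2396 = exp(0.2396 × -1.3863) = 0.7173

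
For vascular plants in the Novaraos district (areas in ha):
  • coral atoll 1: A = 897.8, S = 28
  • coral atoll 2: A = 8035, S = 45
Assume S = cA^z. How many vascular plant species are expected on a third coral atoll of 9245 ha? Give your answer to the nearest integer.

46

z = ln(45/28) / ln(8035/897.8) = 0.4745 / 2.1916 = 0.2165
c = 28 / 897.8^0.2165 = 28 / 4.358 = 6.424
S₃ = 6.424 × 9245^0.2165 = 6.424 × 7.221 ≈ 46.39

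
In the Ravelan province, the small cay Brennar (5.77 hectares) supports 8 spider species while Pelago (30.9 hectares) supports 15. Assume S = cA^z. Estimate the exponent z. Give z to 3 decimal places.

Taking logs: ln S = ln c + z ln A, so z = (ln S₂ − ln S₁)/(ln A₂ − ln A₁).
z = ln(15/8) / ln(30.9/5.77) = ln(1.875) / ln(5.355) = 0.6286 / 1.6781 = 0.3746

0.375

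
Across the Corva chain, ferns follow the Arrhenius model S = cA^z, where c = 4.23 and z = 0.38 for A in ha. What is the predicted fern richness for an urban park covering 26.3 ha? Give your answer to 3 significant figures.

S = 4.23 × 26.3^0.38 = 4.23 × 3.464 ≈ 14.65

14.7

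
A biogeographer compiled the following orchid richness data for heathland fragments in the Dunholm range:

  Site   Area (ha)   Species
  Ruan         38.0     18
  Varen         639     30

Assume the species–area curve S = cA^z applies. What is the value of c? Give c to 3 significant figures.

z = ln(S₂/S₁) / ln(A₂/A₁) = ln(30/18) / ln(639/38) = 0.5108 / 2.8223 = 0.1810
c = S₁ / A₁^z = 18 / 38^0.1810 = 18 / 1.932 = 9.318

9.32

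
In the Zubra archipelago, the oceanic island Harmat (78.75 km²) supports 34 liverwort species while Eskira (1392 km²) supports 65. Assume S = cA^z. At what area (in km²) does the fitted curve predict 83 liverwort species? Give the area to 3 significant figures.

z = ln(65/34) / ln(1392/78.75) = 0.6480 / 2.8722 = 0.2256
c = 34 / 78.75^0.2256 = 34 / 2.678 = 12.7
A = (83/12.7)^(1/0.2256) ⇒ ln A = ln(6.538)/0.2256 = 8.3220
A = e^8.3220 ≈ 4113 km²

4110 km²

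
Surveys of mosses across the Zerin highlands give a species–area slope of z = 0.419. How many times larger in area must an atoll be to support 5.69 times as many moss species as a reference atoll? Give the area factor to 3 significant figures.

(A₂/A₁)^0.419 = 5.69, so A₂/A₁ = 5.69^(1/0.419) = 5.69^2.387
ln(A₂/A₁) = ln 5.69 / 0.419 = 1.7387 / 0.419 = 4.1497
A₂/A₁ = e^4.1497 ≈ 63.41

63.4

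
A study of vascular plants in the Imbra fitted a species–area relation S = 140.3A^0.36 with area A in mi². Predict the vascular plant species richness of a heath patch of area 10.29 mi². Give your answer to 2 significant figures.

S = 140.3 × 10.29^0.36 = 140.3 × 2.315 ≈ 324.7

320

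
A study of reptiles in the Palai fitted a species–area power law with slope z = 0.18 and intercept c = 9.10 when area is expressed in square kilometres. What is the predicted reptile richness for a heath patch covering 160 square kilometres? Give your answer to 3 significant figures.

S = 9.1 × 160^0.18
ln S = ln 9.1 + 0.18 × ln 160 = 2.2083 + 0.18 × 5.0752 = 3.1218
S = e^3.1218 ≈ 22.69

22.7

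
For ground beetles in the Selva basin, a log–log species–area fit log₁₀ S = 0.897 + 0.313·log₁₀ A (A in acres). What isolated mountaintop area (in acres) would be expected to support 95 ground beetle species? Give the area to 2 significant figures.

95 = 7.889 × A^0.313  ⇒  A^0.313 = 95/7.889 = 12.04
ln A = ln(12.04) / 0.313 = 2.4885 / 0.313 = 7.9503
A = e^7.9503 ≈ 2837 acres

2800 acres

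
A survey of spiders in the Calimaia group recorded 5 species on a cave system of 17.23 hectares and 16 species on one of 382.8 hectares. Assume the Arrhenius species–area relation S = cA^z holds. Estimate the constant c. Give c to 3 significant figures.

1.72

z = ln(S₂/S₁) / ln(A₂/A₁) = ln(16/5) / ln(382.8/17.23) = 1.1632 / 3.1009 = 0.3751
c = S₁ / A₁^z = 5 / 17.23^0.3751 = 5 / 2.909 = 1.719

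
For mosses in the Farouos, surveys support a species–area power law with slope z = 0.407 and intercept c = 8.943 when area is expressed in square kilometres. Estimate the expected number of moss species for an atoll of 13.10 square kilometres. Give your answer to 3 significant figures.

25.5

S = 8.943 × 13.1^0.407 = 8.943 × 2.849 ≈ 25.48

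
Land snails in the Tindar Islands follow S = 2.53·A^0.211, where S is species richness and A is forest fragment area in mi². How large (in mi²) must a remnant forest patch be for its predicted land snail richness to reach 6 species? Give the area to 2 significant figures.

60 mi²

6 = 2.53 × A^0.211  ⇒  A^0.211 = 6/2.53 = 2.372
ln A = ln(2.372) / 0.211 = 0.8635 / 0.211 = 4.0926
A = e^4.0926 ≈ 59.9 mi²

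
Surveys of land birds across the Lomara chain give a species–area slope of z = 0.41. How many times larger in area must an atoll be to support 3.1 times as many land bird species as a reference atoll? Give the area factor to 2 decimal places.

(A₂/A₁)^0.41 = 3.1, so A₂/A₁ = 3.1^(1/0.41) = 3.1^2.439
ln(A₂/A₁) = ln 3.1 / 0.41 = 1.1314 / 0.41 = 2.7595
A₂/A₁ = e^2.7595 ≈ 15.79

15.79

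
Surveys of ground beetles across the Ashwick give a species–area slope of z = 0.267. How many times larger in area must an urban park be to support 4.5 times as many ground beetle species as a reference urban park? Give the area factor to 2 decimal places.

(A₂/A₁)^0.267 = 4.5, so A₂/A₁ = 4.5^(1/0.267) = 4.5^3.745
ln(A₂/A₁) = ln 4.5 / 0.267 = 1.5041 / 0.267 = 5.6332
A₂/A₁ = e^5.6332 ≈ 279.6

279.57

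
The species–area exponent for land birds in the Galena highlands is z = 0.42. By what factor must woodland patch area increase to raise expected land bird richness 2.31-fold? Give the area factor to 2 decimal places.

(A₂/A₁)^0.42 = 2.31, so A₂/A₁ = 2.31^(1/0.42) = 2.31^2.381
ln(A₂/A₁) = ln 2.31 / 0.42 = 0.8372 / 0.42 = 1.9934
A₂/A₁ = e^1.9934 ≈ 7.341

7.34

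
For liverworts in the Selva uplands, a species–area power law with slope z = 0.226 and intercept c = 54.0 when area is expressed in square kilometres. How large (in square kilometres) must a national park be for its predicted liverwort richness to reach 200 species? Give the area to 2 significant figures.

330 square kilometres

200 = 54 × A^0.226  ⇒  A^0.226 = 200/54 = 3.704
ln A = ln(3.704) / 0.226 = 1.3093 / 0.226 = 5.7935
A = e^5.7935 ≈ 328.2 square kilometres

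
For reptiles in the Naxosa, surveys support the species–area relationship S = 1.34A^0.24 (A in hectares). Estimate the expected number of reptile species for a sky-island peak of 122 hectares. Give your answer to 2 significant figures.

4.2

S = 1.34 × 122^0.24
ln S = ln 1.34 + 0.24 × ln 122 = 0.2927 + 0.24 × 4.8040 = 1.4456
S = e^1.4456 ≈ 4.245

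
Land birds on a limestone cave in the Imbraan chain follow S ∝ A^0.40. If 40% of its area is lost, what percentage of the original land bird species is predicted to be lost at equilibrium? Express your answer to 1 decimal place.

S_new/S_old = (A_new/A_old)^z = 0.6^0.4
= exp(0.4 × ln 0.6) = exp(0.4 × -0.5108) = exp(-0.2043) ≈ 0.8152
Fraction lost = 1 − 0.8152 = 0.1848

18.5%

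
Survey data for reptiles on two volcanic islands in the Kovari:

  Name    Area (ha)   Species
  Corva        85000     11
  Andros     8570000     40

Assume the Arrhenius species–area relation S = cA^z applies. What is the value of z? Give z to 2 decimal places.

0.28

Taking logs: ln S = ln c + z ln A, so z = (ln S₂ − ln S₁)/(ln A₂ − ln A₁).
z = ln(40/11) / ln(8570000/85000) = ln(3.636) / ln(100.8) = 1.2910 / 4.6134 = 0.2798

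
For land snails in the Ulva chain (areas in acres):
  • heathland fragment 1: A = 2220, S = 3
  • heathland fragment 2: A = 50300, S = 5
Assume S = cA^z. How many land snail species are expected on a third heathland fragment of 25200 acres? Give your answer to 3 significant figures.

4.47

z = ln(5/3) / ln(50300/2220) = 0.5108 / 3.1205 = 0.1637
c = 3 / 2220^0.1637 = 3 / 3.53 = 0.8498
S₃ = 0.8498 × 25200^0.1637 = 0.8498 × 5.254 ≈ 4.465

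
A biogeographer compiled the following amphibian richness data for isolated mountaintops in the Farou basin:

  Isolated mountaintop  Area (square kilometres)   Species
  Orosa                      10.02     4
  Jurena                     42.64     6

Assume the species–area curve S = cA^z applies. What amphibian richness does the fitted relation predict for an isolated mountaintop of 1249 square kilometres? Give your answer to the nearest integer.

15

z = ln(6/4) / ln(42.64/10.02) = 0.4055 / 1.4482 = 0.2800
c = 4 / 10.02^0.2800 = 4 / 1.906 = 2.098
S₃ = 2.098 × 1249^0.2800 = 2.098 × 7.361 ≈ 15.45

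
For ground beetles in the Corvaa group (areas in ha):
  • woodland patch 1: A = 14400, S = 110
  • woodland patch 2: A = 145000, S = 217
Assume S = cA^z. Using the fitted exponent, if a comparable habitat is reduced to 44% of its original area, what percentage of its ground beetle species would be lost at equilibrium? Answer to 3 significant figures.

z = ln(217/110) / ln(145000/14400) = 0.6794 / 2.3095 = 0.2942
S_new/S_old = (A_new/A_old)^z = 0.44^0.2942 = exp(0.2942 × -0.8210) = 0.7854
Fraction lost = 1 − 0.7854 = 0.2146

21.5%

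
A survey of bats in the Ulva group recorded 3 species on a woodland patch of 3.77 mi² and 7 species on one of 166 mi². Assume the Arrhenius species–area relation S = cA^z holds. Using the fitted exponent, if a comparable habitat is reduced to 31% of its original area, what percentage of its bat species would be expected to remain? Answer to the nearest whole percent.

z = ln(7/3) / ln(166/3.77) = 0.8473 / 3.7849 = 0.2239
S_new/S_old = (A_new/A_old)^z = 0.31^0.2239 = exp(0.2239 × -1.1712) = 0.7694

77%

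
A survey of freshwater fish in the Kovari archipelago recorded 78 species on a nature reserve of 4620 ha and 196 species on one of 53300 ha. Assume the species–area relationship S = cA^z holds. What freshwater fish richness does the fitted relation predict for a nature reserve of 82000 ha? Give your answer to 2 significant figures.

230

z = ln(196/78) / ln(53300/4620) = 0.9214 / 2.4455 = 0.3768
c = 78 / 4620^0.3768 = 78 / 24.03 = 3.246
S₃ = 3.246 × 82000^0.3768 = 3.246 × 71.02 ≈ 230.5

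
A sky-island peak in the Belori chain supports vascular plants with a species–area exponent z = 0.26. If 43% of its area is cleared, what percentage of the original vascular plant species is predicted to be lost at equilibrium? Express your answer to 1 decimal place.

13.6%

S_new/S_old = (A_new/A_old)^z = 0.57^0.26
= exp(0.26 × ln 0.57) = exp(0.26 × -0.5621) = exp(-0.1462) ≈ 0.864
Fraction lost = 1 − 0.864 = 0.136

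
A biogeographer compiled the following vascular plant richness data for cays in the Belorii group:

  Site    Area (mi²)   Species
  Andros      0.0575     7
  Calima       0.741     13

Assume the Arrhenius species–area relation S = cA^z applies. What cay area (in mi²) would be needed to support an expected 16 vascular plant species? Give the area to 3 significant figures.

z = ln(13/7) / ln(0.741/0.0575) = 0.6190 / 2.5562 = 0.2422
c = 7 / 0.0575^0.2422 = 7 / 0.5008 = 13.98
A = (16/13.98)^(1/0.2422) ⇒ ln A = ln(1.145)/0.2422 = 0.5577
A = e^0.5577 ≈ 1.747 mi²

1.75 mi²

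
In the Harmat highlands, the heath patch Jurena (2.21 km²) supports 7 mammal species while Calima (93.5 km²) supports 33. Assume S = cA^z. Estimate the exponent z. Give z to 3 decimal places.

Taking logs: ln S = ln c + z ln A, so z = (ln S₂ − ln S₁)/(ln A₂ − ln A₁).
z = ln(33/7) / ln(93.5/2.21) = ln(4.714) / ln(42.31) = 1.5506 / 3.7450 = 0.4140

0.414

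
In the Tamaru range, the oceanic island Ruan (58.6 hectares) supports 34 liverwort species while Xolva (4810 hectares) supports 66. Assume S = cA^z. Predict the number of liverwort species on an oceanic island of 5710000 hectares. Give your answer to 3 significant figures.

192

z = ln(66/34) / ln(4810/58.6) = 0.6633 / 4.4077 = 0.1505
c = 34 / 58.6^0.1505 = 34 / 1.845 = 18.43
S₃ = 18.43 × 5710000^0.1505 = 18.43 × 10.39 ≈ 191.5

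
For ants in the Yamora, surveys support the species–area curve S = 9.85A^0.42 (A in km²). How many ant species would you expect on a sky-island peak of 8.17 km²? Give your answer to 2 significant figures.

24

S = 9.85 × 8.17^0.42
ln S = ln 9.85 + 0.42 × ln 8.17 = 2.2875 + 0.42 × 2.1005 = 3.1697
S = e^3.1697 ≈ 23.8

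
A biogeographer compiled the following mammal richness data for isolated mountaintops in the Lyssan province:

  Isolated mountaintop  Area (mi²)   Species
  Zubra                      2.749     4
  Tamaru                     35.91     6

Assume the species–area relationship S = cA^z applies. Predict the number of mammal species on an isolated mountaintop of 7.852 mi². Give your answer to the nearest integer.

5

z = ln(6/4) / ln(35.91/2.749) = 0.4055 / 2.5698 = 0.1578
c = 4 / 2.749^0.1578 = 4 / 1.173 = 3.41
S₃ = 3.41 × 7.852^0.1578 = 3.41 × 1.384 ≈ 4.72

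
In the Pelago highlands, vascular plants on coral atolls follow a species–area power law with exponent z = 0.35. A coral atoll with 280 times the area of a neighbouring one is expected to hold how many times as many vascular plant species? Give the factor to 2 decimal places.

7.19

S₂/S₁ = (A₂/A₁)^z = 280^0.35
ln(S₂/S₁) = 0.35 × ln 280 = 0.35 × 5.6348 = 1.9722
S₂/S₁ = e^1.9722 ≈ 7.186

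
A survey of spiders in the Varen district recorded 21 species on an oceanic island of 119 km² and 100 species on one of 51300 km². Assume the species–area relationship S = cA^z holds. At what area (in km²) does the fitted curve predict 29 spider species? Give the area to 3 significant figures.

z = ln(100/21) / ln(51300/119) = 1.5606 / 6.0663 = 0.2573
c = 21 / 119^0.2573 = 21 / 3.42 = 6.141
A = (29/6.141)^(1/0.2573) ⇒ ln A = ln(4.722)/0.2573 = 6.0338
A = e^6.0338 ≈ 417.3 km²

417 km²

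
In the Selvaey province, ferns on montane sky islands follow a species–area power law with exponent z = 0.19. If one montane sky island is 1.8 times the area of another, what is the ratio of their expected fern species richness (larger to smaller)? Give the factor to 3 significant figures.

1.12

S₂/S₁ = (A₂/A₁)^z = 1.8^0.19
ln(S₂/S₁) = 0.19 × ln 1.8 = 0.19 × 0.5878 = 0.1117
S₂/S₁ = e^0.1117 ≈ 1.118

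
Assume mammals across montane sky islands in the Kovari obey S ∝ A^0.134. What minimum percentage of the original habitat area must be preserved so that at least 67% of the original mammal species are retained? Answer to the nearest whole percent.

Need (A_new/A_old)^0.134 = 0.67, so A_new/A_old = 0.67^(1/0.134) = 0.67^7.463
ln(A_new/A_old) = ln 0.67 / 0.134 = -0.4005 / 0.134 = -2.9886
A_new/A_old = e^-2.9886 ≈ 0.05036

5%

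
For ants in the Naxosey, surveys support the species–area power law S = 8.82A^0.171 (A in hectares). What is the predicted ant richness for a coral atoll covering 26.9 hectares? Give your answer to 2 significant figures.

15

S = 8.82 × 26.9^0.171
ln S = ln 8.82 + 0.171 × ln 26.9 = 2.1770 + 0.171 × 3.2921 = 2.7400
S = e^2.7400 ≈ 15.49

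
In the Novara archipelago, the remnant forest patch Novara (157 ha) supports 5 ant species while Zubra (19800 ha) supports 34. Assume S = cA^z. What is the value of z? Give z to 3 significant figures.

Taking logs: ln S = ln c + z ln A, so z = (ln S₂ − ln S₁)/(ln A₂ − ln A₁).
z = ln(34/5) / ln(19800/157) = ln(6.8) / ln(126.1) = 1.9169 / 4.8372 = 0.3963

0.396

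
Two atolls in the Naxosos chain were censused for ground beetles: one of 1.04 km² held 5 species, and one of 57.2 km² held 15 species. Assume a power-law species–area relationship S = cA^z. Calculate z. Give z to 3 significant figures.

Taking logs: ln S = ln c + z ln A, so z = (ln S₂ − ln S₁)/(ln A₂ − ln A₁).
z = ln(15/5) / ln(57.2/1.04) = ln(3) / ln(55) = 1.0986 / 4.0073 = 0.2742

0.274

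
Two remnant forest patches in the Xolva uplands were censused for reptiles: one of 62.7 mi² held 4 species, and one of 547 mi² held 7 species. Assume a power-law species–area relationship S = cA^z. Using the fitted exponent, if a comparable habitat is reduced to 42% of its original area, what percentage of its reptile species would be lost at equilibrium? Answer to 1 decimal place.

z = ln(7/4) / ln(547/62.7) = 0.5596 / 2.1661 = 0.2584
S_new/S_old = (A_new/A_old)^z = 0.42^0.2584 = exp(0.2584 × -0.8675) = 0.7992
Fraction lost = 1 − 0.7992 = 0.2008

20.1%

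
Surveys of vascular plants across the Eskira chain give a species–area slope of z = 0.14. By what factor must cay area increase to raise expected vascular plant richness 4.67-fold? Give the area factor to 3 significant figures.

(A₂/A₁)^0.14 = 4.67, so A₂/A₁ = 4.67^(1/0.14) = 4.67^7.143
ln(A₂/A₁) = ln 4.67 / 0.14 = 1.5412 / 0.14 = 11.0083
A₂/A₁ = e^11.0083 ≈ 60372

60400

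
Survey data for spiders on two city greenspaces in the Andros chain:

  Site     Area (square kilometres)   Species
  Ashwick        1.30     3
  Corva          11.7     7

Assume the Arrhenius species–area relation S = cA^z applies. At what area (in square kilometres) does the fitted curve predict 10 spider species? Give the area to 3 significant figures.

29.5 square kilometres

z = ln(7/3) / ln(11.7/1.3) = 0.8473 / 2.1972 = 0.3856
c = 3 / 1.3^0.3856 = 3 / 1.106 = 2.711
A = (10/2.711)^(1/0.3856) ⇒ ln A = ln(3.688)/0.3856 = 3.3845
A = e^3.3845 ≈ 29.5 square kilometres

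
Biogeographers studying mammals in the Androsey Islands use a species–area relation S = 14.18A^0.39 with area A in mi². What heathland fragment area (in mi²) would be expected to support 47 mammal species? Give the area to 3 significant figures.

47 = 14.18 × A^0.39  ⇒  A^0.39 = 47/14.18 = 3.315
ln A = ln(3.315) / 0.39 = 1.1983 / 0.39 = 3.0726
A = e^3.0726 ≈ 21.6 mi²

21.6 mi²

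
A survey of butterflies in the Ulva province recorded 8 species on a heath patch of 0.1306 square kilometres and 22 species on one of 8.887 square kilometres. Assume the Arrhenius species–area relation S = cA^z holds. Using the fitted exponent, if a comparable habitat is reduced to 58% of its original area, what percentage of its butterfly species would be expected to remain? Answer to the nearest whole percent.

z = ln(22/8) / ln(8.887/0.1306) = 1.0116 / 4.2202 = 0.2397
S_new/S_old = (A_new/A_old)^z = 0.58^0.2397 = exp(0.2397 × -0.5447) = 0.8776

88%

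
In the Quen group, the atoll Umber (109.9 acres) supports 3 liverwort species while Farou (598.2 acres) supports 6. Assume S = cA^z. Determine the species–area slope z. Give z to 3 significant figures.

Taking logs: ln S = ln c + z ln A, so z = (ln S₂ − ln S₁)/(ln A₂ − ln A₁).
z = ln(6/3) / ln(598.2/109.9) = ln(2) / ln(5.443) = 0.6931 / 1.6944 = 0.4091

0.409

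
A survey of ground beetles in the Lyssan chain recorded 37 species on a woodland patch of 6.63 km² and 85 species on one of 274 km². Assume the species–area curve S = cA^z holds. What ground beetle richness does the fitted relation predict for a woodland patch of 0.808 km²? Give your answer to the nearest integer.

z = ln(85/37) / ln(274/6.63) = 0.8317 / 3.7215 = 0.2235
c = 37 / 6.63^0.2235 = 37 / 1.526 = 24.24
S₃ = 24.24 × 0.808^0.2235 = 24.24 × 0.9535 ≈ 23.12

23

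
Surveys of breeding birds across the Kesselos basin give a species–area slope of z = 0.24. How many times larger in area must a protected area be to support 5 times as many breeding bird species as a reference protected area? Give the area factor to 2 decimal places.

(A₂/A₁)^0.24 = 5, so A₂/A₁ = 5^(1/0.24) = 5^4.167
ln(A₂/A₁) = ln 5 / 0.24 = 1.6094 / 0.24 = 6.7060
A₂/A₁ = e^6.7060 ≈ 817.3

817.29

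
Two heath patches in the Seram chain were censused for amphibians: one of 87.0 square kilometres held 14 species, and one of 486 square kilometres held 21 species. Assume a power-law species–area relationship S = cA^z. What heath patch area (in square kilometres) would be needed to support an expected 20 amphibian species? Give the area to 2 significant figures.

400 square kilometres

z = ln(21/14) / ln(486/87) = 0.4055 / 1.7203 = 0.2357
c = 14 / 87^0.2357 = 14 / 2.865 = 4.886
A = (20/4.886)^(1/0.2357) ⇒ ln A = ln(4.093)/0.2357 = 5.9792
A = e^5.9792 ≈ 395.1 square kilometres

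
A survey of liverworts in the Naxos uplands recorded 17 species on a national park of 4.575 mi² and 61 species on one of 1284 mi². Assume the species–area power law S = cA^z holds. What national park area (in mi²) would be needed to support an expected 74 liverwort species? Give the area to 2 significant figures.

3000 mi²

z = ln(61/17) / ln(1284/4.575) = 1.2777 / 5.6371 = 0.2267
c = 17 / 4.575^0.2267 = 17 / 1.411 = 12.04
A = (74/12.04)^(1/0.2267) ⇒ ln A = ln(6.144)/0.2267 = 8.0101
A = e^8.0101 ≈ 3011 mi²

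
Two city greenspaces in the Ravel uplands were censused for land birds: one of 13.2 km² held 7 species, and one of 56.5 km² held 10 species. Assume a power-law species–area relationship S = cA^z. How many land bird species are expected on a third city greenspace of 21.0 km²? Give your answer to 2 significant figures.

z = ln(10/7) / ln(56.5/13.2) = 0.3567 / 1.4540 = 0.2453
c = 7 / 13.2^0.2453 = 7 / 1.883 = 3.717
S₃ = 3.717 × 21^0.2453 = 3.717 × 2.11 ≈ 7.844

7.8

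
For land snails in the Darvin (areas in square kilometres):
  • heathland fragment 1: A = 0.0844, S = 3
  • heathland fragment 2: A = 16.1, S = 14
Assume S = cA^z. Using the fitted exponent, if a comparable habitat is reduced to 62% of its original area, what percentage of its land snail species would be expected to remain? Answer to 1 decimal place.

86.9%

z = ln(14/3) / ln(16.1/0.0844) = 1.5404 / 5.2510 = 0.2934
S_new/S_old = (A_new/A_old)^z = 0.62^0.2934 = exp(0.2934 × -0.4780) = 0.8692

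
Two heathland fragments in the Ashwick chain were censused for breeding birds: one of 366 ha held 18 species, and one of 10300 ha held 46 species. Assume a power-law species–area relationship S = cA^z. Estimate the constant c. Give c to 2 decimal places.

3.42

z = ln(S₂/S₁) / ln(A₂/A₁) = ln(46/18) / ln(10300/366) = 0.9383 / 3.3373 = 0.2811
c = S₁ / A₁^z = 18 / 366^0.2811 = 18 / 5.257 = 3.424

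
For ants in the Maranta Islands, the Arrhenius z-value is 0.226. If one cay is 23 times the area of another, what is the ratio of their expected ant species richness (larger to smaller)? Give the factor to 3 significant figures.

2.03

S₂/S₁ = (A₂/A₁)^z = 23^0.226
ln(S₂/S₁) = 0.226 × ln 23 = 0.226 × 3.1355 = 0.7086
S₂/S₁ = e^0.7086 ≈ 2.031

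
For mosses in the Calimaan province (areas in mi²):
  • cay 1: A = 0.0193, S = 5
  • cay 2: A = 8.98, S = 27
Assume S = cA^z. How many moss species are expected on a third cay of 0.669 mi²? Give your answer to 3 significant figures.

13.2

z = ln(27/5) / ln(8.98/0.0193) = 1.6864 / 6.1427 = 0.2745
c = 5 / 0.0193^0.2745 = 5 / 0.3383 = 14.78
S₃ = 14.78 × 0.669^0.2745 = 14.78 × 0.8955 ≈ 13.24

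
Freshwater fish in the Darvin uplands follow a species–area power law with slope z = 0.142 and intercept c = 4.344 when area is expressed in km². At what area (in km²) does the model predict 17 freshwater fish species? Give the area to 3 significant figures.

14900 km²

17 = 4.344 × A^0.142  ⇒  A^0.142 = 17/4.344 = 3.913
ln A = ln(3.913) / 0.142 = 1.3644 / 0.142 = 9.6086
A = e^9.6086 ≈ 14892 km²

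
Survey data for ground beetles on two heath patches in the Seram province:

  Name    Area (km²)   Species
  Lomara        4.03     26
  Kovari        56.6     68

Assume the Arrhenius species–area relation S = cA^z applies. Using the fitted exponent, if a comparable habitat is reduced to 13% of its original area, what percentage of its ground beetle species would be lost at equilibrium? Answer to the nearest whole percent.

z = ln(68/26) / ln(56.6/4.03) = 0.9614 / 2.6422 = 0.3639
S_new/S_old = (A_new/A_old)^z = 0.13^0.3639 = exp(0.3639 × -2.0402) = 0.476
Fraction lost = 1 − 0.476 = 0.524

52%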